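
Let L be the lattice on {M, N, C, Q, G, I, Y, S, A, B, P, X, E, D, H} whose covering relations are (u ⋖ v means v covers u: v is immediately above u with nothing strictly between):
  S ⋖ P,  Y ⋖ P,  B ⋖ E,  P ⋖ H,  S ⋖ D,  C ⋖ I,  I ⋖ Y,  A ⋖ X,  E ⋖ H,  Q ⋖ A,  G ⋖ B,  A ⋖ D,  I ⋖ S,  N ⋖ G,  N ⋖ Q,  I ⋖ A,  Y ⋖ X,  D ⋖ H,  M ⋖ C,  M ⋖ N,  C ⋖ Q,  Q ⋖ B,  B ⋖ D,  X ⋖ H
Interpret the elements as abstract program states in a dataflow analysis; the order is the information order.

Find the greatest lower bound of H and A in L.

A

Common lower bounds of {H, A}: A, C, I, M, N, Q.
The greatest among these is A.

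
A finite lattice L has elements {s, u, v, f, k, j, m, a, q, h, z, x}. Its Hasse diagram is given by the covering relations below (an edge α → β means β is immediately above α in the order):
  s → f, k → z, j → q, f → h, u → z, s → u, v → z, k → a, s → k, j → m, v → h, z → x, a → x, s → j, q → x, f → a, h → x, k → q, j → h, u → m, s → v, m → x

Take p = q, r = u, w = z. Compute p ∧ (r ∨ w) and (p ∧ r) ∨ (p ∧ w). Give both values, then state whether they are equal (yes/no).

r ∨ w = z, so p ∧ (r ∨ w) = q ∧ z = k.
p ∧ r = s and p ∧ w = k, so (p ∧ r) ∨ (p ∧ w) = s ∨ k = k.
Equal: yes.

k; k; yes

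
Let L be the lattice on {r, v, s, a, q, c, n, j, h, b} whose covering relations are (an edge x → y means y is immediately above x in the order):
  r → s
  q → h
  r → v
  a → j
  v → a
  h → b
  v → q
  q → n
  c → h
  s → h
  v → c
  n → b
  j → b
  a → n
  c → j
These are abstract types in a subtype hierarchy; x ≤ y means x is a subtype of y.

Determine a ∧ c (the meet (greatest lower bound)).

Common lower bounds of {a, c}: r, v.
The greatest among these is v.

v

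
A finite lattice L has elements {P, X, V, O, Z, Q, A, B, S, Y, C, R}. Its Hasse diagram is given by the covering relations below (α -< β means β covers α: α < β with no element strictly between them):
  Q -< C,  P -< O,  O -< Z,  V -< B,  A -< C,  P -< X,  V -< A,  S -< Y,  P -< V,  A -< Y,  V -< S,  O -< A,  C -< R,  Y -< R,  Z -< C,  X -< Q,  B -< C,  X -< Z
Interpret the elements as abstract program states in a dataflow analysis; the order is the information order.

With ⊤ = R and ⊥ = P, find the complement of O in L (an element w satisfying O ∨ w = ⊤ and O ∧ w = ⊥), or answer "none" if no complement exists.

none

For every candidate w, either O ∨ w ≠ R or O ∧ w ≠ P; no complement exists.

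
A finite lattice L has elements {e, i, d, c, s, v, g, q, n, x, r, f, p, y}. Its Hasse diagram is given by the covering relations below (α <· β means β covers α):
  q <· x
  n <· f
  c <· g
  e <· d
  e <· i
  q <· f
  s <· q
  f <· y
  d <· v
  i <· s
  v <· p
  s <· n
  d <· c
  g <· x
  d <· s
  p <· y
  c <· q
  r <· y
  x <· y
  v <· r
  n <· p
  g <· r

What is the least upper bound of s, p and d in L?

Common upper bounds of {s, p, d}: p, y.
The least among these is p.

p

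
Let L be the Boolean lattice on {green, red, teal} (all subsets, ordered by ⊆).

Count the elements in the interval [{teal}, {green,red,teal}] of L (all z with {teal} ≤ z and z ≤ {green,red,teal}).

The interval [{teal}, {green,red,teal}] = {{green,red,teal}, {green,teal}, {red,teal}, {teal}}, which has 4 elements.

4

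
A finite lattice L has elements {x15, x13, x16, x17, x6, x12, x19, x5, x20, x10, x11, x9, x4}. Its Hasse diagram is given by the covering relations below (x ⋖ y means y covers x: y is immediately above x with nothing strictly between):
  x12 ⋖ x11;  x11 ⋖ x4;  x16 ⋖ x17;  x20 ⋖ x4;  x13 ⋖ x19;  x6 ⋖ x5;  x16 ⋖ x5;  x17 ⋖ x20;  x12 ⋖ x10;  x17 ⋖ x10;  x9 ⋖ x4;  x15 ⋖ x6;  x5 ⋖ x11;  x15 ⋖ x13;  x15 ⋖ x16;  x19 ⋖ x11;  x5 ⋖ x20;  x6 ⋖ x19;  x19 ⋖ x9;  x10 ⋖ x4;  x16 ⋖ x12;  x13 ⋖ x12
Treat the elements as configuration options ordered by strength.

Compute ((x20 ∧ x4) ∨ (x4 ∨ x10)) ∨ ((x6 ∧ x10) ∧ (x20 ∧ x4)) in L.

x4

x20 ∧ x4 = x20
x4 ∨ x10 = x4
x20 ∨ x4 = x4
x6 ∧ x10 = x15
x20 ∧ x4 = x20
x15 ∧ x20 = x15
x4 ∨ x15 = x4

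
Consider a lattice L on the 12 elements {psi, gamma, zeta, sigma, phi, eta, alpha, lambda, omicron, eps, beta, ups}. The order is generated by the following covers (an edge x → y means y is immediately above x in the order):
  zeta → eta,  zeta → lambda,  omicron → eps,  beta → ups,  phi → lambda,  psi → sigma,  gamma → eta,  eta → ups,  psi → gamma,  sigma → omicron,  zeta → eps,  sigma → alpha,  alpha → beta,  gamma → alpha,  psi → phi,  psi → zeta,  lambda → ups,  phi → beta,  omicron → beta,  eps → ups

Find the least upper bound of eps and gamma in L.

Common upper bounds of {eps, gamma}: ups.
The least among these is ups.

ups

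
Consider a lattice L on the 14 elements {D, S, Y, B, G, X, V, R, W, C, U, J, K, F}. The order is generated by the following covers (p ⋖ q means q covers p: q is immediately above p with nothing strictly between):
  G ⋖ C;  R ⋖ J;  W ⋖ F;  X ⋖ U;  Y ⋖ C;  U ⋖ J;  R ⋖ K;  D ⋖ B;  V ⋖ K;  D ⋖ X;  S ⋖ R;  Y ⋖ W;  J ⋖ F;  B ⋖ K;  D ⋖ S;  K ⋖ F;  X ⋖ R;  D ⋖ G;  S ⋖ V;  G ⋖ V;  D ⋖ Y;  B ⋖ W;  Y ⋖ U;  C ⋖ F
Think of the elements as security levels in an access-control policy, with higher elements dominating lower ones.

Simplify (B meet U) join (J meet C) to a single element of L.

B ∧ U = D
J ∧ C = Y
D ∨ Y = Y

Y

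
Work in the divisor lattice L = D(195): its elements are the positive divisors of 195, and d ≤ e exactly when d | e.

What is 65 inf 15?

5

In the divisibility order, the meet is the greatest common divisor: gcd(65, 15) = 5.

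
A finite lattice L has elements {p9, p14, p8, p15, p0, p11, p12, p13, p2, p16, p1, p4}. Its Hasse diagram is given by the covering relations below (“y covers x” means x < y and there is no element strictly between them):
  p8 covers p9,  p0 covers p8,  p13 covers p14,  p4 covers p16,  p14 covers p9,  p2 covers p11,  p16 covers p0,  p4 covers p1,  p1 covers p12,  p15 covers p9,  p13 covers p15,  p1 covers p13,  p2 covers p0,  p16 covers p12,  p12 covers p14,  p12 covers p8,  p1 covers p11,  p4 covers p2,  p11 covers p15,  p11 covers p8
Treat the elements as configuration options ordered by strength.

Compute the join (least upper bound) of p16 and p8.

p16

Common upper bounds of {p16, p8}: p16, p4.
The least among these is p16.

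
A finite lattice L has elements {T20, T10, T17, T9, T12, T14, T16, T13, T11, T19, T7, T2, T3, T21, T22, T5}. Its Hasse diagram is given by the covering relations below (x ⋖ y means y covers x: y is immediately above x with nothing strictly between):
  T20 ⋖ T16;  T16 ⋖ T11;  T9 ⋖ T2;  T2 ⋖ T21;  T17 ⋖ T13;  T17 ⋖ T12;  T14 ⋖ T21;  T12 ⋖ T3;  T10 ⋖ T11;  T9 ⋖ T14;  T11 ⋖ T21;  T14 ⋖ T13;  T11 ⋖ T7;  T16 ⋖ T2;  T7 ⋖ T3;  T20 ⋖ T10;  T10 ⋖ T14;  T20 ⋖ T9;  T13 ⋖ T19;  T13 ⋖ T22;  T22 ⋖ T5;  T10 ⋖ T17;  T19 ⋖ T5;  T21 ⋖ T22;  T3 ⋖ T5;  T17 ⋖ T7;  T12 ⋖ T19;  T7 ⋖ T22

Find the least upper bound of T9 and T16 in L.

T2

Common upper bounds of {T9, T16}: T2, T21, T22, T5.
The least among these is T2.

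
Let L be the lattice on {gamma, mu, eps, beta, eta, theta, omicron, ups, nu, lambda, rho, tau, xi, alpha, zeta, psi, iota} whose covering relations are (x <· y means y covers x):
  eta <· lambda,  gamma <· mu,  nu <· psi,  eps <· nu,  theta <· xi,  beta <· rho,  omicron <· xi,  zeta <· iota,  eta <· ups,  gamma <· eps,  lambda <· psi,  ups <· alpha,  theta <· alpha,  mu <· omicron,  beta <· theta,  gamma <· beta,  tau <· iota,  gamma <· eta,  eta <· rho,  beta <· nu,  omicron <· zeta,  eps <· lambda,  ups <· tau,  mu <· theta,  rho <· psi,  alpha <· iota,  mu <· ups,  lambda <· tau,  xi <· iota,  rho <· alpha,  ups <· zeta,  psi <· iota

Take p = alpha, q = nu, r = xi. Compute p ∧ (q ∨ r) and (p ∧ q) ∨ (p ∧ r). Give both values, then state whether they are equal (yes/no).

q ∨ r = iota, so p ∧ (q ∨ r) = alpha ∧ iota = alpha.
p ∧ q = beta and p ∧ r = theta, so (p ∧ q) ∨ (p ∧ r) = beta ∨ theta = theta.
Equal: no.

alpha; theta; no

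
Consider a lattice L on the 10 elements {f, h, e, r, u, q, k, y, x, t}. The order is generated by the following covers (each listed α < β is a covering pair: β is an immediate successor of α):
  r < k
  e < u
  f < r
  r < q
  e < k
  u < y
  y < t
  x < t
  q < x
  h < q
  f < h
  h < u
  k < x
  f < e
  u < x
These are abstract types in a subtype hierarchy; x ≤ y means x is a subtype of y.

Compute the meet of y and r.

f

Common lower bounds of {y, r}: f.
The greatest among these is f.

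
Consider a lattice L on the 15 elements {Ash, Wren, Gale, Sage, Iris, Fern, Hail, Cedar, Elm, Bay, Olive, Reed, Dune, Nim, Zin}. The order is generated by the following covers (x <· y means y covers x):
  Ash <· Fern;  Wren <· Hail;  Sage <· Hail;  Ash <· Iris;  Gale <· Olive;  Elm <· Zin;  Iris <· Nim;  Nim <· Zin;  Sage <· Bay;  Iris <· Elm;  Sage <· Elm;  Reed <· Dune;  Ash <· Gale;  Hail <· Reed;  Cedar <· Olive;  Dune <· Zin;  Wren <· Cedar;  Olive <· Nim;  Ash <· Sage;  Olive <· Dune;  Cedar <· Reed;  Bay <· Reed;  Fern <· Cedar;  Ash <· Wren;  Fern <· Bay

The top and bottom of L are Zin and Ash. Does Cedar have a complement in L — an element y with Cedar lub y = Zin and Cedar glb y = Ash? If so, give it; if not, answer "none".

Need y with Cedar ∨ y = Zin and Cedar ∧ y = Ash.
Checking each element gives: Elm.

Elm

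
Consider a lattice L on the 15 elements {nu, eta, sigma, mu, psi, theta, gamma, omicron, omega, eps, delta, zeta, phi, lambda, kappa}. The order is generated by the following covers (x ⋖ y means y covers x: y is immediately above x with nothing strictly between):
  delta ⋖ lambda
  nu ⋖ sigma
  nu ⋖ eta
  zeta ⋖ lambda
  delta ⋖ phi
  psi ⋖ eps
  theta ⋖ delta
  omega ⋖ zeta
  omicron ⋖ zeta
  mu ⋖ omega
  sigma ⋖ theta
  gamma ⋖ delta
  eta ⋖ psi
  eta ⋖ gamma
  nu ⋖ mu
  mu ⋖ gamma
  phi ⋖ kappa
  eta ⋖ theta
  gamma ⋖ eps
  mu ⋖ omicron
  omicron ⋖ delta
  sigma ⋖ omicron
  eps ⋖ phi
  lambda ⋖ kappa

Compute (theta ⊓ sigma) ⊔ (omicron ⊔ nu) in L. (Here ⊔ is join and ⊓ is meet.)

omicron

theta ∧ sigma = sigma
omicron ∨ nu = omicron
sigma ∨ omicron = omicron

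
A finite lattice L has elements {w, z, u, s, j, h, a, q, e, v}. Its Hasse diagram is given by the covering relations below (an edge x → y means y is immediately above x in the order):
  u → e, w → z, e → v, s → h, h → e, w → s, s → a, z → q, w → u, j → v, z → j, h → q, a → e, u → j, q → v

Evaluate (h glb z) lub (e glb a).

h ∧ z = w
e ∧ a = a
w ∨ a = a

a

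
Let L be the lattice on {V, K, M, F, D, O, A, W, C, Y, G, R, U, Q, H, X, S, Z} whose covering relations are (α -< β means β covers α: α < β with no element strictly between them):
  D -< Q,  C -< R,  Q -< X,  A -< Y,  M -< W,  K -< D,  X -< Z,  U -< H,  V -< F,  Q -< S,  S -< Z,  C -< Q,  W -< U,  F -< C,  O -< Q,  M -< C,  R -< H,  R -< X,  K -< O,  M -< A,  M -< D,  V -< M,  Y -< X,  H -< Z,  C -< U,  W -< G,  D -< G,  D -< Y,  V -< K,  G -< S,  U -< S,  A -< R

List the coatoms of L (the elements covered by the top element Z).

The coatoms are exactly the elements covered by Z: H, S, X.

H, S, X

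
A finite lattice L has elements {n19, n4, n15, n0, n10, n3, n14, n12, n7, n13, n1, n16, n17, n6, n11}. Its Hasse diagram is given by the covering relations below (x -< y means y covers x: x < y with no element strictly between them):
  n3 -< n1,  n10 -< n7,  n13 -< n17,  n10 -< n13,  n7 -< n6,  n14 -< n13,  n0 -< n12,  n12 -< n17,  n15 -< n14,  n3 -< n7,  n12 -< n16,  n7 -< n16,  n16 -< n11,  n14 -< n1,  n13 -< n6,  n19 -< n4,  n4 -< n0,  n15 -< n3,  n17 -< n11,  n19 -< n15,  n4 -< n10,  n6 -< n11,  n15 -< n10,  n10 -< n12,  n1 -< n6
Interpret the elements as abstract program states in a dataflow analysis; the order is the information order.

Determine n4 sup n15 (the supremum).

Common upper bounds of {n4, n15}: n10, n11, n12, n13, n16, n17, n6, n7.
The least among these is n10.

n10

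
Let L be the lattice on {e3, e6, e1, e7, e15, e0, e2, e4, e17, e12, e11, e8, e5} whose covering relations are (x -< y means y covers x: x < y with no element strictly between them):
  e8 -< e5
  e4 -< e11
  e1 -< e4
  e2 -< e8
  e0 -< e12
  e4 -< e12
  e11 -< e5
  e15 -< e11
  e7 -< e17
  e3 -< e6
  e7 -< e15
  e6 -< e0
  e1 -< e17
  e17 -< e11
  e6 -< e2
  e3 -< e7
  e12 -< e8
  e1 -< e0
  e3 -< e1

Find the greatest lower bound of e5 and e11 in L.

Common lower bounds of {e5, e11}: e1, e11, e15, e17, e3, e4, e7.
The greatest among these is e11.

e11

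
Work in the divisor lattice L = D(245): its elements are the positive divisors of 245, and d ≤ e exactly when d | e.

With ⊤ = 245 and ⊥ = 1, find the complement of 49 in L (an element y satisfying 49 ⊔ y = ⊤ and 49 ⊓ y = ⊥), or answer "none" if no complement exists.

5

Need y with 49 ∨ y = 245 and 49 ∧ y = 1.
Checking each element gives: 5.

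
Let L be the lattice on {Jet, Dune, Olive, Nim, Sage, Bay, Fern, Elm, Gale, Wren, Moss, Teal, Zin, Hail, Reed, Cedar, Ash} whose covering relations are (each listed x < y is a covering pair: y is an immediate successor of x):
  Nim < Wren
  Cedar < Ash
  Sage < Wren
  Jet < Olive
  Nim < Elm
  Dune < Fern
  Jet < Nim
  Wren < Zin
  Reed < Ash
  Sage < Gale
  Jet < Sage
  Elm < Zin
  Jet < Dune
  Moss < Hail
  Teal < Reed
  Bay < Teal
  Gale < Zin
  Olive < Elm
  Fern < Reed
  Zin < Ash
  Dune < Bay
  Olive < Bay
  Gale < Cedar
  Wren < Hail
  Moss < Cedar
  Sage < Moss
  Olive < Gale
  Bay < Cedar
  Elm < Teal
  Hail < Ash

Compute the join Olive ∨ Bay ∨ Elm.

Teal

Common upper bounds of {Olive, Bay, Elm}: Ash, Reed, Teal.
The least among these is Teal.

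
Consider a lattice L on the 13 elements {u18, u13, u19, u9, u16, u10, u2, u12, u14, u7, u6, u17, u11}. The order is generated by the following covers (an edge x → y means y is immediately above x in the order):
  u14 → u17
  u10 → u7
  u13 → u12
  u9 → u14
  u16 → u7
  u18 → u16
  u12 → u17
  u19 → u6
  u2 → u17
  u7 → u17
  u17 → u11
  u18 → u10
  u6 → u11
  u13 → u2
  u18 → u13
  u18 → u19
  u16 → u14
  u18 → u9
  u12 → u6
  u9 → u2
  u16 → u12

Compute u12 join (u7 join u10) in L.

u17

u7 ∨ u10 = u7
u12 ∨ u7 = u17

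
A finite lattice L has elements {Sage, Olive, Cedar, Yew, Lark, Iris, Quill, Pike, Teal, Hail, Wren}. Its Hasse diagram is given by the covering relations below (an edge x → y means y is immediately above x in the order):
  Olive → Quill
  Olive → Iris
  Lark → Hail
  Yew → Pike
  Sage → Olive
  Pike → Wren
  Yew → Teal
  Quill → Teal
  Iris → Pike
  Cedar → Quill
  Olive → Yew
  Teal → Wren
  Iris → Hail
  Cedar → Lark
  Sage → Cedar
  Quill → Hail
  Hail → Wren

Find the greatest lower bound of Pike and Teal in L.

Common lower bounds of {Pike, Teal}: Olive, Sage, Yew.
The greatest among these is Yew.

Yew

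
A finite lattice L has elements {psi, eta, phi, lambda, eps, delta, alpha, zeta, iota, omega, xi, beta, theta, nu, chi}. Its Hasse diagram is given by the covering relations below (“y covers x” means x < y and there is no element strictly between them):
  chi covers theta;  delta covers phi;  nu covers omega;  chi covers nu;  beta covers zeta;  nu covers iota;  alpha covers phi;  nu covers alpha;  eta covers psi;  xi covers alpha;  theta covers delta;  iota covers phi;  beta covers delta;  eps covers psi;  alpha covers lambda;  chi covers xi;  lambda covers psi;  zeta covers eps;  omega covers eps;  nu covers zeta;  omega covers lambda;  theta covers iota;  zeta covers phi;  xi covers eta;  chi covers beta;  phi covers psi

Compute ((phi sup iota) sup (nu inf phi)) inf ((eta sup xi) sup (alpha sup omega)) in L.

phi ∨ iota = iota
nu ∧ phi = phi
iota ∨ phi = iota
eta ∨ xi = xi
alpha ∨ omega = nu
xi ∨ nu = chi
iota ∧ chi = iota

iota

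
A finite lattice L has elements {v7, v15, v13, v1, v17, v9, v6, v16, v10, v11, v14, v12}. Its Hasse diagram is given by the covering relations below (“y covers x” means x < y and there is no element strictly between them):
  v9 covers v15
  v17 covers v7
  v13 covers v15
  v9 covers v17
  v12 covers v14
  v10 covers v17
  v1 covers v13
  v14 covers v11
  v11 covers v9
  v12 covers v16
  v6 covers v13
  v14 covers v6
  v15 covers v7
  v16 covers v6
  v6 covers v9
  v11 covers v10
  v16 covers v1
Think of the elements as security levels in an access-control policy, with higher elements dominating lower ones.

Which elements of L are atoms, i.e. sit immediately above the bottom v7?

v15, v17

The atoms are exactly the elements that cover v7: v15, v17.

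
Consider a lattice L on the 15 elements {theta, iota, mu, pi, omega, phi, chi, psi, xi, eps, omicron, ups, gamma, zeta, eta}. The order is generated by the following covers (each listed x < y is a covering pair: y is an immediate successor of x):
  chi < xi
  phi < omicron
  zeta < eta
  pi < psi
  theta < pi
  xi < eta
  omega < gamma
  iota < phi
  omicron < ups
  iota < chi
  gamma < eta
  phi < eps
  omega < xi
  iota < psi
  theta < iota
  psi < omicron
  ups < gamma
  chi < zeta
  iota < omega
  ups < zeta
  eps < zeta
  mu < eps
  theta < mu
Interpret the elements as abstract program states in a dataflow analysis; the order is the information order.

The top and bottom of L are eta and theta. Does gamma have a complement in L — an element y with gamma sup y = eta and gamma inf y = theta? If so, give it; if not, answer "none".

Need y with gamma ∨ y = eta and gamma ∧ y = theta.
Checking each element gives: mu.

mu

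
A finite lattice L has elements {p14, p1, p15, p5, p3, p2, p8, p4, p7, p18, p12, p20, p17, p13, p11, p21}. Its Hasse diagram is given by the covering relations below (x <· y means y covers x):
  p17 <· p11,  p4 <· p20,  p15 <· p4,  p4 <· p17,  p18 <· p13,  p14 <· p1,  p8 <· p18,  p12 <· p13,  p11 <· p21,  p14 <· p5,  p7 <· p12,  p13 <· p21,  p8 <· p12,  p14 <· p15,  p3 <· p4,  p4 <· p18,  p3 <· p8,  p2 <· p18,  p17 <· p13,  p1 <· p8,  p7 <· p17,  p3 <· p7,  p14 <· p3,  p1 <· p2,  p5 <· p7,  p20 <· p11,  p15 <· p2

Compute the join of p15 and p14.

Common upper bounds of {p15, p14}: p11, p13, p15, p17, p18, p2, p20, p21, p4.
The least among these is p15.

p15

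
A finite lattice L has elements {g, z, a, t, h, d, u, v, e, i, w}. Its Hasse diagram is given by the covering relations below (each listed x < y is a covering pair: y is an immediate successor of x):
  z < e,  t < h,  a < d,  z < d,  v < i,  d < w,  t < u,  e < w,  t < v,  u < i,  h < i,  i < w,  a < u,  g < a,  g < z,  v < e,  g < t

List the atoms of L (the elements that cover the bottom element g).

a, t, z

The atoms are exactly the elements that cover g: a, t, z.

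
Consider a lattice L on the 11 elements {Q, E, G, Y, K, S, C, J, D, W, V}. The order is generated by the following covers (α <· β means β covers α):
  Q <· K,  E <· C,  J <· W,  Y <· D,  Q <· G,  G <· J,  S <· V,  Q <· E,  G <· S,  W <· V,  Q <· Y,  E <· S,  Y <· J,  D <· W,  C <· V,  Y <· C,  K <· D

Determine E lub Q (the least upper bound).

E

Common upper bounds of {E, Q}: C, E, S, V.
The least among these is E.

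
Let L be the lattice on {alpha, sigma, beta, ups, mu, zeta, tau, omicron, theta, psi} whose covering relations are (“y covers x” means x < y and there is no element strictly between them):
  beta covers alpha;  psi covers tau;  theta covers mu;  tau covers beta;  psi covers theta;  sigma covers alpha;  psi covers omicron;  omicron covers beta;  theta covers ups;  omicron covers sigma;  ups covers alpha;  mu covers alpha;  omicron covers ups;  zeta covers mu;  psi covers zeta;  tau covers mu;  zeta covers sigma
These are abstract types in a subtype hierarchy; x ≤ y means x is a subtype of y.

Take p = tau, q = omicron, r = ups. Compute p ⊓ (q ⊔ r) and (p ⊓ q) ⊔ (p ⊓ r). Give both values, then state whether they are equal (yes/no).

q ⊔ r = omicron, so p ⊓ (q ⊔ r) = tau ⊓ omicron = beta.
p ⊓ q = beta and p ⊓ r = alpha, so (p ⊓ q) ⊔ (p ⊓ r) = beta ⊔ alpha = beta.
Equal: yes.

beta; beta; yes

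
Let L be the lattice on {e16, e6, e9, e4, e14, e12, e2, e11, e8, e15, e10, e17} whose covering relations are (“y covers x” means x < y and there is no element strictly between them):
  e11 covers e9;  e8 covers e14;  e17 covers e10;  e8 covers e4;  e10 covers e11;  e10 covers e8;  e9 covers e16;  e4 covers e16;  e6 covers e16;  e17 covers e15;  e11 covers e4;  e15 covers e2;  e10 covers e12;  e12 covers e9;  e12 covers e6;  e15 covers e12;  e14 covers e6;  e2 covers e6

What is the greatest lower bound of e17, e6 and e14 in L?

e6

Common lower bounds of {e17, e6, e14}: e16, e6.
The greatest among these is e6.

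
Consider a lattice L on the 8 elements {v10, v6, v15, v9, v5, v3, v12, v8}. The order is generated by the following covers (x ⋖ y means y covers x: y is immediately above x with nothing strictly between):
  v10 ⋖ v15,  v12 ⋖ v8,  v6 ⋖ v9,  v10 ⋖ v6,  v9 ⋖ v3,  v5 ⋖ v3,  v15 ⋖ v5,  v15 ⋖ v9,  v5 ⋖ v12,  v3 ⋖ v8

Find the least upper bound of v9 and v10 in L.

v9

Common upper bounds of {v9, v10}: v3, v8, v9.
The least among these is v9.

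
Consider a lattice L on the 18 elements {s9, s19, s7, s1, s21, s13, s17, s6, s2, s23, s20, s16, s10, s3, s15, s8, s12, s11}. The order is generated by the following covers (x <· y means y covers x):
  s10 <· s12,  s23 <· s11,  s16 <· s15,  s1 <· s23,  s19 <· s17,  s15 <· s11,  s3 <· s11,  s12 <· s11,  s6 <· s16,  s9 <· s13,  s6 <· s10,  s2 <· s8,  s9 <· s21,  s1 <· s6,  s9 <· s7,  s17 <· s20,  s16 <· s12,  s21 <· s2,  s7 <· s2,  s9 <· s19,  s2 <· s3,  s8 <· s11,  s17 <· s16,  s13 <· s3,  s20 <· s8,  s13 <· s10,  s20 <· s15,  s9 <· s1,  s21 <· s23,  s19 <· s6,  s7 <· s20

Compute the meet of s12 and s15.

Common lower bounds of {s12, s15}: s1, s16, s17, s19, s6, s9.
The greatest among these is s16.

s16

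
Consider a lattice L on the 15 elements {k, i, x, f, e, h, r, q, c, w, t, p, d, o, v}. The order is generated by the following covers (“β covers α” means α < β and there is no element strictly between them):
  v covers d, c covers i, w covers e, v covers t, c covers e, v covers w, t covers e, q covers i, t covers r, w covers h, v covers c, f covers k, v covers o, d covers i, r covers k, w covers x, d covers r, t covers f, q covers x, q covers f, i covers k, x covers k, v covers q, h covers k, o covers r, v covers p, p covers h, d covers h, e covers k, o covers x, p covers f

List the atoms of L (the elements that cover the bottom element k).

The atoms are exactly the elements that cover k: e, f, h, i, r, x.

e, f, h, i, r, x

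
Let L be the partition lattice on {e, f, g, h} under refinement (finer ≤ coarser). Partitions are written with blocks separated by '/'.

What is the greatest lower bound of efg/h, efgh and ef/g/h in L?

The meet (common refinement) of efg/h, efgh, ef/g/h intersects blocks pairwise, giving ef/g/h.

ef/g/h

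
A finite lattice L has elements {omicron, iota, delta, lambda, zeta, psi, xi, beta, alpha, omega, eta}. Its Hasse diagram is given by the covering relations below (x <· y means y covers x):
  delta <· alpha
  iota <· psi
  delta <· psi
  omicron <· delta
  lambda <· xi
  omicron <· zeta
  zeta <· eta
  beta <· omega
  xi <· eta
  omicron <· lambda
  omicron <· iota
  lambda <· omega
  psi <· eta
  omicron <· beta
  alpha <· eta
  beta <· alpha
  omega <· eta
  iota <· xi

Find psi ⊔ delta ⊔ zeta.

Common upper bounds of {psi, delta, zeta}: eta.
The least among these is eta.

eta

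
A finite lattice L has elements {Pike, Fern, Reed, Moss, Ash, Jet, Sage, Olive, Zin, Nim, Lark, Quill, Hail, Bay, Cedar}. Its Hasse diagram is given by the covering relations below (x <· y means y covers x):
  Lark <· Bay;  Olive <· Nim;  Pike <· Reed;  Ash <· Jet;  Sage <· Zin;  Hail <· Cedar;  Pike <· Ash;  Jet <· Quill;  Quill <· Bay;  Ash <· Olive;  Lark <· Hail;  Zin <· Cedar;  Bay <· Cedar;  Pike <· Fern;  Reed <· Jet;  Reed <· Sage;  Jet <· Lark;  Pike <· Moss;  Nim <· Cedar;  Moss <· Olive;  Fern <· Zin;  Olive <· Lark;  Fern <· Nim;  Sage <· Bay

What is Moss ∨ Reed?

Lark

Common upper bounds of {Moss, Reed}: Bay, Cedar, Hail, Lark.
The least among these is Lark.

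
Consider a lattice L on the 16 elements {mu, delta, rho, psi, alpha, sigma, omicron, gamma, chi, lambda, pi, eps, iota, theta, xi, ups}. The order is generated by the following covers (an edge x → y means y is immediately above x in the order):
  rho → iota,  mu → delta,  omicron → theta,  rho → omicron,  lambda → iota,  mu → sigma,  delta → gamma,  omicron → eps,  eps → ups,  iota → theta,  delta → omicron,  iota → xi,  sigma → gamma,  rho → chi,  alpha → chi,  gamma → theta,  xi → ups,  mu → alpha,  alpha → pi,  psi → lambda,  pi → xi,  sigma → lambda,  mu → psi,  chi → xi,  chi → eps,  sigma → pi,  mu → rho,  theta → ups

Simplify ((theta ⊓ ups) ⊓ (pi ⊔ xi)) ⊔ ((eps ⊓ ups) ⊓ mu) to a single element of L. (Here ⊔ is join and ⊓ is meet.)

iota

theta ∧ ups = theta
pi ∨ xi = xi
theta ∧ xi = iota
eps ∧ ups = eps
eps ∧ mu = mu
iota ∨ mu = iota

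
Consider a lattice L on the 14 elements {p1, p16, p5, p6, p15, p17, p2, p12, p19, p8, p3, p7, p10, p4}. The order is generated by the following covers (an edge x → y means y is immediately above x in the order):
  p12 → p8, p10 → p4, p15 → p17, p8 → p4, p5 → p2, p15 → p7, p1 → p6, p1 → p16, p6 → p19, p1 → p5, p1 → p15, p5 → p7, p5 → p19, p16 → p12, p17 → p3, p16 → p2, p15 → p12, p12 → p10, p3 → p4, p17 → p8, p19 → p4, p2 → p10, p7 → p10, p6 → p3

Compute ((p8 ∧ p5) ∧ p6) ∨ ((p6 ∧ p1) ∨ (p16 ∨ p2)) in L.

p8 ∧ p5 = p1
p1 ∧ p6 = p1
p6 ∧ p1 = p1
p16 ∨ p2 = p2
p1 ∨ p2 = p2
p1 ∨ p2 = p2

p2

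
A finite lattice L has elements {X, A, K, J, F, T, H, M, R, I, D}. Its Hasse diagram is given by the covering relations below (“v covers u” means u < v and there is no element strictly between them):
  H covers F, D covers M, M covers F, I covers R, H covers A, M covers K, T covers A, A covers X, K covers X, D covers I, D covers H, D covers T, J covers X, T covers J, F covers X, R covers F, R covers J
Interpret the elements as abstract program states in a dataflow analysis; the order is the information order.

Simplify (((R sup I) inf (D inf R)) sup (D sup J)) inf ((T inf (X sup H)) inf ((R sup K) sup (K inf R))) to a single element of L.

A

R ∨ I = I
D ∧ R = R
I ∧ R = R
D ∨ J = D
R ∨ D = D
X ∨ H = H
T ∧ H = A
R ∨ K = D
K ∧ R = X
D ∨ X = D
A ∧ D = A
D ∧ A = A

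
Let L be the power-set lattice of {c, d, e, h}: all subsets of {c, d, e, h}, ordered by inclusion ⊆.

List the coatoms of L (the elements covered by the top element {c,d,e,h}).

The coatoms are exactly the elements covered by {c,d,e,h}: {c,d,e}, {c,d,h}, {c,e,h}, {d,e,h}.

{c,d,e}, {c,d,h}, {c,e,h}, {d,e,h}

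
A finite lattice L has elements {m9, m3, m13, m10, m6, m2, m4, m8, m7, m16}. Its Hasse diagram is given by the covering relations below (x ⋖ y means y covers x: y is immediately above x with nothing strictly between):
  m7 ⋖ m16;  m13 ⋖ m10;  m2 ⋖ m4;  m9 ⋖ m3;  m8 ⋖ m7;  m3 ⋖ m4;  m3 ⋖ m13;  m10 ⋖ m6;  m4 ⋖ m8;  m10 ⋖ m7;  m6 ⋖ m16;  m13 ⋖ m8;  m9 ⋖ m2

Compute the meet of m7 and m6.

m10

Common lower bounds of {m7, m6}: m10, m13, m3, m9.
The greatest among these is m10.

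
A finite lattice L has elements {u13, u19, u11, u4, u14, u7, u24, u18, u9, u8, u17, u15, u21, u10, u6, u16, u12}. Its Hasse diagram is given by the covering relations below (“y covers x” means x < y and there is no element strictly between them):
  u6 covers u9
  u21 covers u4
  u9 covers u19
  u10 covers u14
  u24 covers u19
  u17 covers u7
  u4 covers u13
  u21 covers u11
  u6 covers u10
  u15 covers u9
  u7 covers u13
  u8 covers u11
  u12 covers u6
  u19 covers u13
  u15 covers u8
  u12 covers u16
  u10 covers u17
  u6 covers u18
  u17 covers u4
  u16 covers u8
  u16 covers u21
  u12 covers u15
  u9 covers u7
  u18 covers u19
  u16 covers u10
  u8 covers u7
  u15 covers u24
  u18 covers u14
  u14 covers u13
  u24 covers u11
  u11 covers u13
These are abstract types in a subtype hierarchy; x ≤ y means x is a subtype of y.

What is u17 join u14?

u10

Common upper bounds of {u17, u14}: u10, u12, u16, u6.
The least among these is u10.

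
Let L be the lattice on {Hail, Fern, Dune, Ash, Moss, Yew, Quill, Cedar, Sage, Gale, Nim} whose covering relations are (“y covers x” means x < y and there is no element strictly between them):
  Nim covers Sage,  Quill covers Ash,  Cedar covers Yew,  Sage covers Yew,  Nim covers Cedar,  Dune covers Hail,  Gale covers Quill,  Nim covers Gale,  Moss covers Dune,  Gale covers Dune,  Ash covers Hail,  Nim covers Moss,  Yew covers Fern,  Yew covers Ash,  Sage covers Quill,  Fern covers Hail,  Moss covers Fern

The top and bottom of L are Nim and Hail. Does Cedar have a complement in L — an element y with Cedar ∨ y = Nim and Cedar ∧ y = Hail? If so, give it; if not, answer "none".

Dune

Need y with Cedar ∨ y = Nim and Cedar ∧ y = Hail.
Checking each element gives: Dune.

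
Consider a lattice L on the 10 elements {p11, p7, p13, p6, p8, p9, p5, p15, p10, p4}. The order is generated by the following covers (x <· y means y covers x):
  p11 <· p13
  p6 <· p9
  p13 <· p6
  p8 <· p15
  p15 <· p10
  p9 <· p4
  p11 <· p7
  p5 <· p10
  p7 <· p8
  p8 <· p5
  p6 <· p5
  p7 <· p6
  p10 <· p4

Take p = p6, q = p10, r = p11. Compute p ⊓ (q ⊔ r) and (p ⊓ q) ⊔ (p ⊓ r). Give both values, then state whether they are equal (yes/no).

q ⊔ r = p10, so p ⊓ (q ⊔ r) = p6 ⊓ p10 = p6.
p ⊓ q = p6 and p ⊓ r = p11, so (p ⊓ q) ⊔ (p ⊓ r) = p6 ⊔ p11 = p6.
Equal: yes.

p6; p6; yes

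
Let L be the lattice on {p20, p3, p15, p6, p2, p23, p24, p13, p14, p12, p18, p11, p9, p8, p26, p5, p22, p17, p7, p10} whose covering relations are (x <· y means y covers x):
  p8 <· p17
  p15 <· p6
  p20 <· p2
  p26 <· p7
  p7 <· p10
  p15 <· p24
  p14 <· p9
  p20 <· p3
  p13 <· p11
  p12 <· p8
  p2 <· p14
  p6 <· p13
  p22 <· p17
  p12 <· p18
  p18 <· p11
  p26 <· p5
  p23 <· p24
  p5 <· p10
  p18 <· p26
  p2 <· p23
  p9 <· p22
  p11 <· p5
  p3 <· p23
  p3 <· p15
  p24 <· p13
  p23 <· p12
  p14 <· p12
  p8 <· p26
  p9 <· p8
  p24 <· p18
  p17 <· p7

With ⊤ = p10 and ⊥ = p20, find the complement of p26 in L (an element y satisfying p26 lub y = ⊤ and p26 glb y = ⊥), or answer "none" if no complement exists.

none

For every candidate y, either p26 ∨ y ≠ p10 or p26 ∧ y ≠ p20; no complement exists.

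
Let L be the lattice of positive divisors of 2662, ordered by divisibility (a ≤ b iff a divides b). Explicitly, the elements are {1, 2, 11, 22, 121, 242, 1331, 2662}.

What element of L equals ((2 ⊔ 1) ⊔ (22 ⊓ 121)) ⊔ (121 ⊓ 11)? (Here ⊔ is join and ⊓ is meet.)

2 ∨ 1 = 2
22 ∧ 121 = 11
2 ∨ 11 = 22
121 ∧ 11 = 11
22 ∨ 11 = 22

22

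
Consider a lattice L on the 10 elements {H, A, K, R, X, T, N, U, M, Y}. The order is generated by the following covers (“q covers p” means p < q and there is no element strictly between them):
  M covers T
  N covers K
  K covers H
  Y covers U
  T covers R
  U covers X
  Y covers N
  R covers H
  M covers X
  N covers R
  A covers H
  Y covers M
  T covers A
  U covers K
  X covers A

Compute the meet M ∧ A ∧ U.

A

Common lower bounds of {M, A, U}: A, H.
The greatest among these is A.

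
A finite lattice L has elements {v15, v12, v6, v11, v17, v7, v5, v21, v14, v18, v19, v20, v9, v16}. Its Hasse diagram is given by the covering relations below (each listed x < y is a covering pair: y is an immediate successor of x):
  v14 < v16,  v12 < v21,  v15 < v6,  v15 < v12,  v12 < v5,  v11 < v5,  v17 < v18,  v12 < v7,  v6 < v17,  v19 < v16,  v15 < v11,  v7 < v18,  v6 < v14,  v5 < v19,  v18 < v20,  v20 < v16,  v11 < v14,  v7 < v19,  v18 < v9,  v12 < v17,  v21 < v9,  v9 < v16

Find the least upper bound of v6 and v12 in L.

Common upper bounds of {v6, v12}: v16, v17, v18, v20, v9.
The least among these is v17.

v17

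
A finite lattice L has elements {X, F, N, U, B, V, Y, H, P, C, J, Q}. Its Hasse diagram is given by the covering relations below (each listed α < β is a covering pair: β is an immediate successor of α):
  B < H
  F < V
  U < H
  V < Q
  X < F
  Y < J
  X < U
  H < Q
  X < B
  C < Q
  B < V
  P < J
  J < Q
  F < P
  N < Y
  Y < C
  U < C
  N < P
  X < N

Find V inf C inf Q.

Common lower bounds of {V, C, Q}: X.
The greatest among these is X.

X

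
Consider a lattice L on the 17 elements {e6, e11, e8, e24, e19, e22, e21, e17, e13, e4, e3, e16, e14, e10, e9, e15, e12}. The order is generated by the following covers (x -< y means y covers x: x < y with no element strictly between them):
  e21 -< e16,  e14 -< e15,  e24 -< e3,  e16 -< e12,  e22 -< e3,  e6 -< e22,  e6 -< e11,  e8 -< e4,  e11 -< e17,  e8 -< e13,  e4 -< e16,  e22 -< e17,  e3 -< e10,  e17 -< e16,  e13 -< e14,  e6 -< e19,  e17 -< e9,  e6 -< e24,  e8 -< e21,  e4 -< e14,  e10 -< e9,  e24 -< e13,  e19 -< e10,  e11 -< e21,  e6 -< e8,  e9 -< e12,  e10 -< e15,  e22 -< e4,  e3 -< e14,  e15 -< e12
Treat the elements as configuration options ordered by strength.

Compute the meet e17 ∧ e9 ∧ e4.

Common lower bounds of {e17, e9, e4}: e22, e6.
The greatest among these is e22.

e22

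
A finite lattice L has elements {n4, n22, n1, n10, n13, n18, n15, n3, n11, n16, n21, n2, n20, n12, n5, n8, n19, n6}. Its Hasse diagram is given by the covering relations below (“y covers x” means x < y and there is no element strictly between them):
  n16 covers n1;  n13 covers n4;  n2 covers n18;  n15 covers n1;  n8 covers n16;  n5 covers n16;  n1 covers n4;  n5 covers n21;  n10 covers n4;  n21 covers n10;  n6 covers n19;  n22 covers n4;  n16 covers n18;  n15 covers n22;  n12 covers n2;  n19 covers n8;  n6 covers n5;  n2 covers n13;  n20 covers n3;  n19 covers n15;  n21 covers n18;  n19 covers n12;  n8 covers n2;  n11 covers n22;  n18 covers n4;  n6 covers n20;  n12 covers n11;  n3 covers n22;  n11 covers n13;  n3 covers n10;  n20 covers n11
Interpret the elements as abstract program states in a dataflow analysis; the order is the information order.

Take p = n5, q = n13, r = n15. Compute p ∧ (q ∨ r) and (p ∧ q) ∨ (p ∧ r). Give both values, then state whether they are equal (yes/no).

q ∨ r = n19, so p ∧ (q ∨ r) = n5 ∧ n19 = n16.
p ∧ q = n4 and p ∧ r = n1, so (p ∧ q) ∨ (p ∧ r) = n4 ∨ n1 = n1.
Equal: no.

n16; n1; no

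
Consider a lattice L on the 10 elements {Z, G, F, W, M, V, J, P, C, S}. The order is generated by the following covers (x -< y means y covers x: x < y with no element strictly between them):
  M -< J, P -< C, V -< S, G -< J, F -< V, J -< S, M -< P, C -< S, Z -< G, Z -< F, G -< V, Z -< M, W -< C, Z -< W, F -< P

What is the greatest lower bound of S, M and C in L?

Common lower bounds of {S, M, C}: M, Z.
The greatest among these is M.

M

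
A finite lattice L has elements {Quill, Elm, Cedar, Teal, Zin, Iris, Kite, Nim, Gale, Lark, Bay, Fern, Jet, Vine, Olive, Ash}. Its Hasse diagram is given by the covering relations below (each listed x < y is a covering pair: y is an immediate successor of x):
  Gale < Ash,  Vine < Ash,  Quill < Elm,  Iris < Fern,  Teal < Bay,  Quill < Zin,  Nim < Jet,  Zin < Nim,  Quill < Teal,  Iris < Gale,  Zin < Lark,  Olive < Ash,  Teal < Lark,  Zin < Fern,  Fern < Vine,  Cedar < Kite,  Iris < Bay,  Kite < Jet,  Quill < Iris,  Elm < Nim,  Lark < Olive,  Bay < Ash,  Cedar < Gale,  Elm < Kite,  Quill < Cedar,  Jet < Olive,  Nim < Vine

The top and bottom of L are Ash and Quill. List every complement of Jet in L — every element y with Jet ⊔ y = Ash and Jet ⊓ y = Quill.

Bay, Iris

Need y with Jet ∨ y = Ash and Jet ∧ y = Quill.
Checking each element gives: Bay, Iris.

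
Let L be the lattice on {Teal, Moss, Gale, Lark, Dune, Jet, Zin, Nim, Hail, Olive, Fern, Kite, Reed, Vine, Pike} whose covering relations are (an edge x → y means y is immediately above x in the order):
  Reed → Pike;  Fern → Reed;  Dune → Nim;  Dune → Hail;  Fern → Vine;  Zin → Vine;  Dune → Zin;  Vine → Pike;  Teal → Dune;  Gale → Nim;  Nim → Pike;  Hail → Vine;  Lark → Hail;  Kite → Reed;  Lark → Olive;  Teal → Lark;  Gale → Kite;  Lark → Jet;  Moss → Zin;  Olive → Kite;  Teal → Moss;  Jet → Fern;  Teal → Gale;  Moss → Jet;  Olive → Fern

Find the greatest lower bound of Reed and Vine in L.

Fern

Common lower bounds of {Reed, Vine}: Fern, Jet, Lark, Moss, Olive, Teal.
The greatest among these is Fern.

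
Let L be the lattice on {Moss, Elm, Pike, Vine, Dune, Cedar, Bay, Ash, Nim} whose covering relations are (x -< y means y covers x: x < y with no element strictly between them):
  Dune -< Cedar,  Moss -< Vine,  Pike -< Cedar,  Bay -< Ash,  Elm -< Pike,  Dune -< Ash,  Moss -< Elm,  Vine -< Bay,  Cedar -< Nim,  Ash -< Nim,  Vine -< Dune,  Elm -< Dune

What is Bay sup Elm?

Common upper bounds of {Bay, Elm}: Ash, Nim.
The least among these is Ash.

Ash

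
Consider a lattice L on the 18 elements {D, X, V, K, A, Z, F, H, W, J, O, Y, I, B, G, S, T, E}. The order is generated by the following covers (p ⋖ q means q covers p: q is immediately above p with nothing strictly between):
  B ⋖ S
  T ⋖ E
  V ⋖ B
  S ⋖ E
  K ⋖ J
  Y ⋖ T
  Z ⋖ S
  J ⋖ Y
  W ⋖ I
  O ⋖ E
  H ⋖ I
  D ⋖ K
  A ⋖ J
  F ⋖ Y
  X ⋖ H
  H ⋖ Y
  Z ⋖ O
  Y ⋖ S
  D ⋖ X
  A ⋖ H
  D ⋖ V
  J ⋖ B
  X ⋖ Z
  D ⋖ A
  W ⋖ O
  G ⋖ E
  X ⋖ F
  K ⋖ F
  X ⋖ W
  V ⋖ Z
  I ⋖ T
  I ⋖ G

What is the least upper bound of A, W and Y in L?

Common upper bounds of {A, W, Y}: E, T.
The least among these is T.

T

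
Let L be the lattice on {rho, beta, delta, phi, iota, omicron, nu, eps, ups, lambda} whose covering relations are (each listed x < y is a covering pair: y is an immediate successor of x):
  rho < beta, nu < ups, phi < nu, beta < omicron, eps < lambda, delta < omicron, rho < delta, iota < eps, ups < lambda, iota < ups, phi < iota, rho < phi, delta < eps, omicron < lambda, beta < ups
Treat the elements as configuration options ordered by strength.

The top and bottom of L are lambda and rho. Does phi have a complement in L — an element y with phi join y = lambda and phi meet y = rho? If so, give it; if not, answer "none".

Need y with phi ∨ y = lambda and phi ∧ y = rho.
Checking each element gives: omicron.

omicron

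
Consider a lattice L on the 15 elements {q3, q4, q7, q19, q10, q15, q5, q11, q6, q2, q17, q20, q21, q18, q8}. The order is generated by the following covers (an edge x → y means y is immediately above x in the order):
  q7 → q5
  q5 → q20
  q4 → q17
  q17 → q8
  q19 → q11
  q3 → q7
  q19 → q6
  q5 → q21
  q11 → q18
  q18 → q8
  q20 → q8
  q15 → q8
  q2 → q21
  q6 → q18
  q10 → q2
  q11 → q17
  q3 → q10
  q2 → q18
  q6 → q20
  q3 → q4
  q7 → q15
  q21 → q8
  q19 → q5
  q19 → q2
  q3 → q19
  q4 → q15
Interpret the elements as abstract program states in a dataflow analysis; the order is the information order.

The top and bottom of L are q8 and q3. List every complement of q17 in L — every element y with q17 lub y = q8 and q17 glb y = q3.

q10, q7

Need y with q17 ∨ y = q8 and q17 ∧ y = q3.
Checking each element gives: q10, q7.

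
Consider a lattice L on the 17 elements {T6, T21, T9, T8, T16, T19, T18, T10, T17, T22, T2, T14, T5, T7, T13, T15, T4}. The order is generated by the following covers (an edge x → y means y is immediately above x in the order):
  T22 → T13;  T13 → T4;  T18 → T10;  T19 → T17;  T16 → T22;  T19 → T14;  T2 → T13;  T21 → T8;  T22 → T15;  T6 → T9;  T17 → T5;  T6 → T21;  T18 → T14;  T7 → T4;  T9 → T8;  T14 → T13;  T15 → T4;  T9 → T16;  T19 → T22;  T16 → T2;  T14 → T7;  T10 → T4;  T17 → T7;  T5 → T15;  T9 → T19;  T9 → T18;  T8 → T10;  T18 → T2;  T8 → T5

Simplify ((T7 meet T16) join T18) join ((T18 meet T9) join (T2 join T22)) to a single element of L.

T13

T7 ∧ T16 = T9
T9 ∨ T18 = T18
T18 ∧ T9 = T9
T2 ∨ T22 = T13
T9 ∨ T13 = T13
T18 ∨ T13 = T13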